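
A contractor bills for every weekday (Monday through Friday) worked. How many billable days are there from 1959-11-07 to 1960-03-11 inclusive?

1959-11-07 is a Saturday.
The range spans 126 days (inclusive of both endpoints).
126 = 7 × 18, so the span is exactly 18 full weeks.
Each full week contributes 5 weekdays (Mon–Fri): 18 × 5 = 90.
Total: 90.

90 weekdays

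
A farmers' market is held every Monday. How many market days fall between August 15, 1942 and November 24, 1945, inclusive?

171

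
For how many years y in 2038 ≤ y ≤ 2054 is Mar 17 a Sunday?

3

Day of week of March 17 in each year:
2038: Wed, 2039: Thu, 2040: Sat, 2041: Sun ✓, 2042: Mon, 2043: Tue, 2044: Thu, 2045: Fri, 2046: Sat, 2047: Sun ✓, 2048: Tue, 2049: Wed, 2050: Thu, 2051: Fri, 2052: Sun ✓, 2053: Mon, 2054: Tue
Sundays: 2041, 2047, 2052.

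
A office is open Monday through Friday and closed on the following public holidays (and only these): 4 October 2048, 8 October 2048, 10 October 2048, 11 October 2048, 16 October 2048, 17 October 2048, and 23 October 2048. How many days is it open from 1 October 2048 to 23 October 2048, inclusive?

1 October 2048 is a Thursday.
From 1 October 2048 to 23 October 2048 is 23 days inclusive.
23 = 7 × 3 + 2, so there are 3 full weeks plus 2 extra days.
Each full week contributes 5 weekdays (Mon–Fri): 3 × 5 = 15.
The 2 extra days are Thu, Fri — 2 of them qualify.
Total: 15 + 2 = 17.
Holidays: 4 October 2048 (Sun); 8 October 2048 (Thu); 10 October 2048 (Sat); 11 October 2048 (Sun); 16 October 2048 (Fri); 17 October 2048 (Sat); 23 October 2048 (Fri).
3 of the 7 holidays fall on weekdays; the rest are weekends and were already excluded.
Business days: 17 − 3 = 14.

14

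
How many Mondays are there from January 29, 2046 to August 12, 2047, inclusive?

81 Mondays

January 29, 2046 is a Monday.
The range spans 561 days (inclusive of both endpoints).
561 = 7 × 80 + 1, so there are 80 full weeks plus 1 extra day.
Each full week contributes one Monday: 80 so far.
The 1 extra day is Monday — 1 of them qualifies.
Total: 80 + 1 = 81.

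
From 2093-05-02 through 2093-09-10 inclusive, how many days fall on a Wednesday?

19

2093-05-02 is a Saturday.
The range spans 132 days (inclusive of both endpoints).
132 = 7 × 18 + 6, so there are 18 full weeks plus 6 extra days.
Each full week contributes one Wednesday: 18 so far.
The 6 extra days are Saturday, Sunday, Monday, Tuesday, Wednesday, Thursday — 1 of them qualifies.
Total: 18 + 1 = 19.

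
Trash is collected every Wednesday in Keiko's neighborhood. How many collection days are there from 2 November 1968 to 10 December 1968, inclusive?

2 November 1968 is a Saturday.
From 2 November 1968 to 10 December 1968 is 39 days inclusive.
39 = 7 × 5 + 4, so there are 5 full weeks plus 4 extra days.
Each full week contributes one Wednesday: 5 so far.
The 4 extra days are Saturday, Sunday, Monday, Tuesday — none qualify.
Total: 5 + 0 = 5.

5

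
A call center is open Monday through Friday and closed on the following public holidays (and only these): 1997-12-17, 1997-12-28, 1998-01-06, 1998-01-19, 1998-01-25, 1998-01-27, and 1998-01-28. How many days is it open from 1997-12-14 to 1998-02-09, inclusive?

36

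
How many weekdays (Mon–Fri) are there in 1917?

January 1, 1917 is a Monday.
The range spans 365 days (inclusive of both endpoints).
365 = 7 × 52 + 1, so there are 52 full weeks plus 1 extra day.
Each full week contributes 5 weekdays (Mon–Fri): 52 × 5 = 260.
The 1 extra day is Monday — 1 of them qualifies.
Total: 260 + 1 = 261.

261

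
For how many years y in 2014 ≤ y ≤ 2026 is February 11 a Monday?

Day of week of February 11 in each year:
2014: Tue, 2015: Wed, 2016: Thu, 2017: Sat, 2018: Sun, 2019: Mon ✓, 2020: Tue, 2021: Thu, 2022: Fri, 2023: Sat, 2024: Sun, 2025: Tue, 2026: Wed
Mondays: 2019.

1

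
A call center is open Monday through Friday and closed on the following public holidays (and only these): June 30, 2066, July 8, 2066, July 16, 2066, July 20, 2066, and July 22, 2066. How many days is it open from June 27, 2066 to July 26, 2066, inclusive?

June 27, 2066 is a Sunday.
The range spans 30 days (inclusive of both endpoints).
30 = 7 × 4 + 2, so there are 4 full weeks plus 2 extra days.
Each full week contributes 5 weekdays (Mon–Fri): 4 × 5 = 20.
The 2 extra days are Sun, Mon — 1 of them qualifies.
Total: 20 + 1 = 21.
Holidays: June 30, 2066 (Wed); July 8, 2066 (Thu); July 16, 2066 (Fri); July 20, 2066 (Tue); July 22, 2066 (Thu).
All 5 holidays fall on weekdays, so subtract 5.
Business days: 21 − 5 = 16.

16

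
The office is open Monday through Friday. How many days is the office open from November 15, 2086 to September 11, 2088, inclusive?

November 15, 2086 is a Friday.
That's 667 days from start to end, counting both.
667 = 7 × 95 + 2, so there are 95 full weeks plus 2 extra days.
Each full week contributes 5 weekdays (Mon–Fri): 95 × 5 = 475.
The 2 extra days are Fri, Sat — 1 of them qualifies.
Total: 475 + 1 = 476.

476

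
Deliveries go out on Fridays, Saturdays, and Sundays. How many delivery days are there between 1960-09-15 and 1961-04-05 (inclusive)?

87

1960-09-15 is a Thursday.
That's 203 days from start to end, counting both.
203 = 7 × 29, so the span is exactly 29 full weeks.
Each full week contributes 3 days from the set (Fri, Sat, Sun): 29 × 3 = 87.
Total: 87.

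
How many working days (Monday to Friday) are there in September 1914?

22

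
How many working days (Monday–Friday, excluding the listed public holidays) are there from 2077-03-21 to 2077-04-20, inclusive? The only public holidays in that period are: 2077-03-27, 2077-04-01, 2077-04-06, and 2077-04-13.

2077-03-21 is a Sunday.
The range spans 31 days (inclusive of both endpoints).
31 = 7 × 4 + 3, so there are 4 full weeks plus 3 extra days.
Each full week contributes 5 weekdays (Mon–Fri): 4 × 5 = 20.
The 3 extra days are Sunday, Monday, Tuesday — 2 of them qualify.
Total: 20 + 2 = 22.
Holidays: 2077-03-27 (Sat); 2077-04-01 (Thu); 2077-04-06 (Tue); 2077-04-13 (Tue).
3 of the 4 holidays fall on weekdays; the rest are weekends and were already excluded.
Business days: 22 − 3 = 19.

19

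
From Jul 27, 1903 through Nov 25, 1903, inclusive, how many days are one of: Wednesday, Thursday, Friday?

Jul 27, 1903 is a Monday.
The range spans 122 days (inclusive of both endpoints).
122 = 7 × 17 + 3, so there are 17 full weeks plus 3 extra days.
Each full week contributes 3 days from the set (Wed, Thu, Fri): 17 × 3 = 51.
The 3 extra days are Mon, Tue, Wed — 1 of them qualifies.
Total: 51 + 1 = 52.

52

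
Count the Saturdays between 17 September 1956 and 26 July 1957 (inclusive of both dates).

44

17 September 1956 is a Monday.
The range spans 313 days (inclusive of both endpoints).
313 = 7 × 44 + 5, so there are 44 full weeks plus 5 extra days.
Each full week contributes one Saturday: 44 so far.
The 5 extra days are Monday, Tuesday, Wednesday, Thursday, Friday — none qualify.
Total: 44 + 0 = 44.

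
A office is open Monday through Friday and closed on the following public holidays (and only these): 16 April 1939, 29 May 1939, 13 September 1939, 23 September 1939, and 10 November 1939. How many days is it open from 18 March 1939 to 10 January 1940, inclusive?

210

18 March 1939 is a Saturday.
The range spans 299 days (inclusive of both endpoints).
299 = 7 × 42 + 5, so there are 42 full weeks plus 5 extra days.
Each full week contributes 5 weekdays (Mon–Fri): 42 × 5 = 210.
The 5 extra days are Sat, Sun, Mon, Tue, Wed — 3 of them qualify.
Total: 210 + 3 = 213.
Holidays: 16 April 1939 (Sun); 29 May 1939 (Mon); 13 September 1939 (Wed); 23 September 1939 (Sat); 10 November 1939 (Fri).
3 of the 5 holidays fall on weekdays; the rest are weekends and were already excluded.
Business days: 213 − 3 = 210.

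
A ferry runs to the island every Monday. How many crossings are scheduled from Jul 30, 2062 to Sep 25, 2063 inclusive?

Jul 30, 2062 is a Sunday.
From Jul 30, 2062 to Sep 25, 2063 is 423 days inclusive.
423 = 7 × 60 + 3, so there are 60 full weeks plus 3 extra days.
Each full week contributes one Monday: 60 so far.
The 3 extra days are Sun, Mon, Tue — 1 of them qualifies.
Total: 60 + 1 = 61.

61 Mondays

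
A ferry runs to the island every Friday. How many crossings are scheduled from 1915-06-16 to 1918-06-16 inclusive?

157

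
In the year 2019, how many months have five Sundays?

4

A month has five Sundays exactly when Sunday falls within its first (length − 28) days.
Jan: 31 days, starts Tue → 5 of Tue, Wed, Thu
Feb: 28 days, starts Fri → 5 of (none)
Mar: 31 days, starts Fri → 5 of Fri, Sat, Sun ✓
Apr: 30 days, starts Mon → 5 of Mon, Tue
May: 31 days, starts Wed → 5 of Wed, Thu, Fri
Jun: 30 days, starts Sat → 5 of Sat, Sun ✓
Jul: 31 days, starts Mon → 5 of Mon, Tue, Wed
Aug: 31 days, starts Thu → 5 of Thu, Fri, Sat
Sep: 30 days, starts Sun → 5 of Sun, Mon ✓
Oct: 31 days, starts Tue → 5 of Tue, Wed, Thu
Nov: 30 days, starts Fri → 5 of Fri, Sat
Dec: 31 days, starts Sun → 5 of Sun, Mon, Tue ✓
Months with five Sundays: Mar, Jun, Sep, Dec.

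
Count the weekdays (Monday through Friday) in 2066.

261 weekdays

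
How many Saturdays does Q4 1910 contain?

October 1, 1910 is a Saturday.
From October 1, 1910 to December 31, 1910 is 92 days inclusive.
92 = 7 × 13 + 1, so there are 13 full weeks plus 1 extra day.
Each full week contributes one Saturday: 13 so far.
The 1 extra day is Sat — 1 of them qualifies.
Total: 13 + 1 = 14.

14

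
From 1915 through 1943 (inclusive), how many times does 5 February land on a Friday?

Day of week of February 5 in each year:
1915: Fri ✓, 1916: Sat, 1917: Mon, 1918: Tue, 1919: Wed, 1920: Thu, 1921: Sat, 1922: Sun, 1923: Mon, 1924: Tue, 1925: Thu, 1926: Fri ✓, 1927: Sat, 1928: Sun, 1929: Tue, 1930: Wed, 1931: Thu, 1932: Fri ✓, 1933: Sun, 1934: Mon, 1935: Tue, 1936: Wed, 1937: Fri ✓, 1938: Sat, 1939: Sun, 1940: Mon, 1941: Wed, 1942: Thu, 1943: Fri ✓
Fridays: 1915, 1926, 1932, 1937, 1943.

5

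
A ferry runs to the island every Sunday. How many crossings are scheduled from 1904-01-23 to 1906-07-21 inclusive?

1904-01-23 is a Saturday.
That's 911 days from start to end, counting both.
911 = 7 × 130 + 1, so there are 130 full weeks plus 1 extra day.
Each full week contributes one Sunday: 130 so far.
The 1 extra day is Saturday — none qualify.
Total: 130 + 0 = 130.

130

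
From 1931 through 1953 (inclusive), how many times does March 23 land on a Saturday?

3

Day of week of March 23 in each year:
1931: Mon, 1932: Wed, 1933: Thu, 1934: Fri, 1935: Sat ✓, 1936: Mon, 1937: Tue, 1938: Wed, 1939: Thu, 1940: Sat ✓, 1941: Sun, 1942: Mon, 1943: Tue, 1944: Thu, 1945: Fri, 1946: Sat ✓, 1947: Sun, 1948: Tue, 1949: Wed, 1950: Thu, 1951: Fri, 1952: Sun, 1953: Mon
Saturdays: 1935, 1940, 1946.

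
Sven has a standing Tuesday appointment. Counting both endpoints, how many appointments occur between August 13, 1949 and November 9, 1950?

August 13, 1949 is a Saturday.
The range spans 454 days (inclusive of both endpoints).
454 = 7 × 64 + 6, so there are 64 full weeks plus 6 extra days.
Each full week contributes one Tuesday: 64 so far.
The 6 extra days are Sat, Sun, Mon, Tue, Wed, Thu — 1 of them qualifies.
Total: 64 + 1 = 65.

65 Tuesdays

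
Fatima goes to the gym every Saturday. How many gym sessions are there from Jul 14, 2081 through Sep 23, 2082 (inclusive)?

62 Saturdays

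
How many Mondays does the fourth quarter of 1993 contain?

1 October 1993 is a Friday.
That's 92 days from start to end, counting both.
92 = 7 × 13 + 1, so there are 13 full weeks plus 1 extra day.
Each full week contributes one Monday: 13 so far.
The 1 extra day is Friday — none qualify.
Total: 13 + 0 = 13.

13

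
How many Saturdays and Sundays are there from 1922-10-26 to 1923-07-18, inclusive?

1922-10-26 is a Thursday.
From 1922-10-26 to 1923-07-18 is 266 days inclusive.
266 = 7 × 38, so the span is exactly 38 full weeks.
Each full week contributes 2 weekend days (Sat, Sun): 38 × 2 = 76.
Total: 76.

76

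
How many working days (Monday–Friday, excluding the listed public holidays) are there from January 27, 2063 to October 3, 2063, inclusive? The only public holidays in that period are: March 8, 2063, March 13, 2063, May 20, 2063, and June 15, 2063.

January 27, 2063 is a Saturday.
That's 250 days from start to end, counting both.
250 = 7 × 35 + 5, so there are 35 full weeks plus 5 extra days.
Each full week contributes 5 weekdays (Mon–Fri): 35 × 5 = 175.
The 5 extra days are Sat, Sun, Mon, Tue, Wed — 3 of them qualify.
Total: 175 + 3 = 178.
Holidays: March 8, 2063 (Thu); March 13, 2063 (Tue); May 20, 2063 (Sun); June 15, 2063 (Fri).
3 of the 4 holidays fall on weekdays; the rest are weekends and were already excluded.
Business days: 178 − 3 = 175.

175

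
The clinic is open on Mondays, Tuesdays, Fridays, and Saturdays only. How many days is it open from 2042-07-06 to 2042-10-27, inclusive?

65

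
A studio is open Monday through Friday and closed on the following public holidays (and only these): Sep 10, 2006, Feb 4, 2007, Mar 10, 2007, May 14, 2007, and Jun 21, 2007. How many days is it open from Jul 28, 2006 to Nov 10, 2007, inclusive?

Jul 28, 2006 is a Friday.
The range spans 471 days (inclusive of both endpoints).
471 = 7 × 67 + 2, so there are 67 full weeks plus 2 extra days.
Each full week contributes 5 weekdays (Mon–Fri): 67 × 5 = 335.
The 2 extra days are Friday, Saturday — 1 of them qualifies.
Total: 335 + 1 = 336.
Holidays: Sep 10, 2006 (Sun); Feb 4, 2007 (Sun); Mar 10, 2007 (Sat); May 14, 2007 (Mon); Jun 21, 2007 (Thu).
2 of the 5 holidays fall on weekdays; the rest are weekends and were already excluded.
Business days: 336 − 2 = 334.

334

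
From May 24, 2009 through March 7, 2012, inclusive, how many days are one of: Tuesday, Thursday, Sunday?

437

May 24, 2009 is a Sunday.
From May 24, 2009 to March 7, 2012 is 1019 days inclusive.
1019 = 7 × 145 + 4, so there are 145 full weeks plus 4 extra days.
Each full week contributes 3 days from the set (Tue, Thu, Sun): 145 × 3 = 435.
The 4 extra days are Sun, Mon, Tue, Wed — 2 of them qualify.
Total: 435 + 2 = 437.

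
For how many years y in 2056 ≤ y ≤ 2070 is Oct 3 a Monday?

2

Day of week of October 3 in each year:
2056: Tue, 2057: Wed, 2058: Thu, 2059: Fri, 2060: Sun, 2061: Mon ✓, 2062: Tue, 2063: Wed, 2064: Fri, 2065: Sat, 2066: Sun, 2067: Mon ✓, 2068: Wed, 2069: Thu, 2070: Fri
Mondays: 2061, 2067.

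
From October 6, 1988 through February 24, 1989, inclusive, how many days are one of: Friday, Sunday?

41

October 6, 1988 is a Thursday.
From October 6, 1988 to February 24, 1989 is 142 days inclusive.
142 = 7 × 20 + 2, so there are 20 full weeks plus 2 extra days.
Each full week contributes 2 days from the set (Fri, Sun): 20 × 2 = 40.
The 2 extra days are Thu, Fri — 1 of them qualifies.
Total: 40 + 1 = 41.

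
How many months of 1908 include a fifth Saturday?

4

A month has five Saturdays exactly when Saturday falls within its first (length − 28) days.
Jan: 31 days, starts Wed → 5 of Wed, Thu, Fri
Feb: 29 days, starts Sat → 5 of Sat ✓
Mar: 31 days, starts Sun → 5 of Sun, Mon, Tue
Apr: 30 days, starts Wed → 5 of Wed, Thu
May: 31 days, starts Fri → 5 of Fri, Sat, Sun ✓
Jun: 30 days, starts Mon → 5 of Mon, Tue
Jul: 31 days, starts Wed → 5 of Wed, Thu, Fri
Aug: 31 days, starts Sat → 5 of Sat, Sun, Mon ✓
Sep: 30 days, starts Tue → 5 of Tue, Wed
Oct: 31 days, starts Thu → 5 of Thu, Fri, Sat ✓
Nov: 30 days, starts Sun → 5 of Sun, Mon
Dec: 31 days, starts Tue → 5 of Tue, Wed, Thu
Months with five Saturdays: Feb, May, Aug, Oct.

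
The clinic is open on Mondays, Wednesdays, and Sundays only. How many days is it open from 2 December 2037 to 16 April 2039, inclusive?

2 December 2037 is a Wednesday.
The range spans 501 days (inclusive of both endpoints).
501 = 7 × 71 + 4, so there are 71 full weeks plus 4 extra days.
Each full week contributes 3 days from the set (Mon, Wed, Sun): 71 × 3 = 213.
The 4 extra days are Wednesday, Thursday, Friday, Saturday — 1 of them qualifies.
Total: 213 + 1 = 214.

214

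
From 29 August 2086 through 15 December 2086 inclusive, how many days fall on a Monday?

29 August 2086 is a Thursday.
That's 109 days from start to end, counting both.
109 = 7 × 15 + 4, so there are 15 full weeks plus 4 extra days.
Each full week contributes one Monday: 15 so far.
The 4 extra days are Thu, Fri, Sat, Sun — none qualify.
Total: 15 + 0 = 15.

15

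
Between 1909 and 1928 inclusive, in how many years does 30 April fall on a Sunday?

Day of week of April 30 in each year:
1909: Fri, 1910: Sat, 1911: Sun ✓, 1912: Tue, 1913: Wed, 1914: Thu, 1915: Fri, 1916: Sun ✓, 1917: Mon, 1918: Tue, 1919: Wed, 1920: Fri, 1921: Sat, 1922: Sun ✓, 1923: Mon, 1924: Wed, 1925: Thu, 1926: Fri, 1927: Sat, 1928: Mon
Sundays: 1911, 1916, 1922.

3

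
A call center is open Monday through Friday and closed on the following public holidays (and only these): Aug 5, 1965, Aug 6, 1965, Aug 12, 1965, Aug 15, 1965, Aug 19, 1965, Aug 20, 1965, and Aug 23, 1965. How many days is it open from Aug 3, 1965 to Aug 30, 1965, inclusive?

14 working days

Aug 3, 1965 is a Tuesday.
From Aug 3, 1965 to Aug 30, 1965 is 28 days inclusive.
28 = 7 × 4, so the span is exactly 4 full weeks.
Each full week contributes 5 weekdays (Mon–Fri): 4 × 5 = 20.
Holidays: Aug 5, 1965 (Thu); Aug 6, 1965 (Fri); Aug 12, 1965 (Thu); Aug 15, 1965 (Sun); Aug 19, 1965 (Thu); Aug 20, 1965 (Fri); Aug 23, 1965 (Mon).
6 of the 7 holidays fall on weekdays; the rest are weekends and were already excluded.
Business days: 20 − 6 = 14.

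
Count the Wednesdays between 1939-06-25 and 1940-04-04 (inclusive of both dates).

41

1939-06-25 is a Sunday.
That's 285 days from start to end, counting both.
285 = 7 × 40 + 5, so there are 40 full weeks plus 5 extra days.
Each full week contributes one Wednesday: 40 so far.
The 5 extra days are Sunday, Monday, Tuesday, Wednesday, Thursday — 1 of them qualifies.
Total: 40 + 1 = 41.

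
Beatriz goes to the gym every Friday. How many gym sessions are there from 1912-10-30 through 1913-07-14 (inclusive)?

37

1912-10-30 is a Wednesday.
The range spans 258 days (inclusive of both endpoints).
258 = 7 × 36 + 6, so there are 36 full weeks plus 6 extra days.
Each full week contributes one Friday: 36 so far.
The 6 extra days are Wednesday, Thursday, Friday, Saturday, Sunday, Monday — 1 of them qualifies.
Total: 36 + 1 = 37.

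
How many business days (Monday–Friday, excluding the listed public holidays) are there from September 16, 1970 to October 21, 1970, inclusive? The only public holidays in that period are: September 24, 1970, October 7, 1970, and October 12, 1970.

23 business days

September 16, 1970 is a Wednesday.
From September 16, 1970 to October 21, 1970 is 36 days inclusive.
36 = 7 × 5 + 1, so there are 5 full weeks plus 1 extra day.
Each full week contributes 5 weekdays (Mon–Fri): 5 × 5 = 25.
The 1 extra day is Wed — 1 of them qualifies.
Total: 25 + 1 = 26.
Holidays: September 24, 1970 (Thu); October 7, 1970 (Wed); October 12, 1970 (Mon).
All 3 holidays fall on weekdays, so subtract 3.
Business days: 26 − 3 = 23.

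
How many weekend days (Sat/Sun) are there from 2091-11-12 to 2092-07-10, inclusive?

2091-11-12 is a Monday.
The range spans 242 days (inclusive of both endpoints).
242 = 7 × 34 + 4, so there are 34 full weeks plus 4 extra days.
Each full week contributes 2 weekend days (Sat, Sun): 34 × 2 = 68.
The 4 extra days are Mon, Tue, Wed, Thu — none qualify.
Total: 68 + 0 = 68.

68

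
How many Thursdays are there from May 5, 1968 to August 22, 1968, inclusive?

16 Thursdays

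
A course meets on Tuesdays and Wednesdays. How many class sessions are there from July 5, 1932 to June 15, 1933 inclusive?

July 5, 1932 is a Tuesday.
The range spans 346 days (inclusive of both endpoints).
346 = 7 × 49 + 3, so there are 49 full weeks plus 3 extra days.
Each full week contributes 2 days from the set (Tue, Wed): 49 × 2 = 98.
The 3 extra days are Tuesday, Wednesday, Thursday — 2 of them qualify.
Total: 98 + 2 = 100.

100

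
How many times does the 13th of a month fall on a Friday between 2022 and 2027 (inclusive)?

10

Friday-the-13ths by year:
2022: May
2023: Jan, Oct
2024: Sep, Dec
2025: Jun
2026: Feb, Mar, Nov
2027: Aug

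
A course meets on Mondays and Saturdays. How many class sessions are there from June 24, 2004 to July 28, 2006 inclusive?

June 24, 2004 is a Thursday.
From June 24, 2004 to July 28, 2006 is 765 days inclusive.
765 = 7 × 109 + 2, so there are 109 full weeks plus 2 extra days.
Each full week contributes 2 days from the set (Mon, Sat): 109 × 2 = 218.
The 2 extra days are Thursday, Friday — none qualify.
Total: 218 + 0 = 218.

218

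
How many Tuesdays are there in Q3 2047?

July 1, 2047 is a Monday.
The range spans 92 days (inclusive of both endpoints).
92 = 7 × 13 + 1, so there are 13 full weeks plus 1 extra day.
Each full week contributes one Tuesday: 13 so far.
The 1 extra day is Mon — none qualify.
Total: 13 + 0 = 13.

13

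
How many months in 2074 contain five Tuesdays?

4

A month has five Tuesdays exactly when Tuesday falls within its first (length − 28) days.
Jan: 31 days, starts Mon → 5 of Mon, Tue, Wed ✓
Feb: 28 days, starts Thu → 5 of (none)
Mar: 31 days, starts Thu → 5 of Thu, Fri, Sat
Apr: 30 days, starts Sun → 5 of Sun, Mon
May: 31 days, starts Tue → 5 of Tue, Wed, Thu ✓
Jun: 30 days, starts Fri → 5 of Fri, Sat
Jul: 31 days, starts Sun → 5 of Sun, Mon, Tue ✓
Aug: 31 days, starts Wed → 5 of Wed, Thu, Fri
Sep: 30 days, starts Sat → 5 of Sat, Sun
Oct: 31 days, starts Mon → 5 of Mon, Tue, Wed ✓
Nov: 30 days, starts Thu → 5 of Thu, Fri
Dec: 31 days, starts Sat → 5 of Sat, Sun, Mon
Months with five Tuesdays: Jan, May, Jul, Oct.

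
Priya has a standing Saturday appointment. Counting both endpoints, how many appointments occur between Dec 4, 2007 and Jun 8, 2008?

Dec 4, 2007 is a Tuesday.
From Dec 4, 2007 to Jun 8, 2008 is 188 days inclusive.
188 = 7 × 26 + 6, so there are 26 full weeks plus 6 extra days.
Each full week contributes one Saturday: 26 so far.
The 6 extra days are Tuesday, Wednesday, Thursday, Friday, Saturday, Sunday — 1 of them qualifies.
Total: 26 + 1 = 27.

27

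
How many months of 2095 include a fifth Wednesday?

4

A month has five Wednesdays exactly when Wednesday falls within its first (length − 28) days.
Jan: 31 days, starts Sat → 5 of Sat, Sun, Mon
Feb: 28 days, starts Tue → 5 of (none)
Mar: 31 days, starts Tue → 5 of Tue, Wed, Thu ✓
Apr: 30 days, starts Fri → 5 of Fri, Sat
May: 31 days, starts Sun → 5 of Sun, Mon, Tue
Jun: 30 days, starts Wed → 5 of Wed, Thu ✓
Jul: 31 days, starts Fri → 5 of Fri, Sat, Sun
Aug: 31 days, starts Mon → 5 of Mon, Tue, Wed ✓
Sep: 30 days, starts Thu → 5 of Thu, Fri
Oct: 31 days, starts Sat → 5 of Sat, Sun, Mon
Nov: 30 days, starts Tue → 5 of Tue, Wed ✓
Dec: 31 days, starts Thu → 5 of Thu, Fri, Sat
Months with five Wednesdays: Mar, Jun, Aug, Nov.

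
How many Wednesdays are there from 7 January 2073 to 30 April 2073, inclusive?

7 January 2073 is a Saturday.
From 7 January 2073 to 30 April 2073 is 114 days inclusive.
114 = 7 × 16 + 2, so there are 16 full weeks plus 2 extra days.
Each full week contributes one Wednesday: 16 so far.
The 2 extra days are Saturday, Sunday — none qualify.
Total: 16 + 0 = 16.

16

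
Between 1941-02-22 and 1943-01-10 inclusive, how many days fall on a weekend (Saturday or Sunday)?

198

1941-02-22 is a Saturday.
That's 688 days from start to end, counting both.
688 = 7 × 98 + 2, so there are 98 full weeks plus 2 extra days.
Each full week contributes 2 weekend days (Sat, Sun): 98 × 2 = 196.
The 2 extra days are Sat, Sun — 2 of them qualify.
Total: 196 + 2 = 198.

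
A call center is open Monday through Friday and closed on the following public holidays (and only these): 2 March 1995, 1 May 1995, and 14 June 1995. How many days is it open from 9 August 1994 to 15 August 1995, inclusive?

9 August 1994 is a Tuesday.
That's 372 days from start to end, counting both.
372 = 7 × 53 + 1, so there are 53 full weeks plus 1 extra day.
Each full week contributes 5 weekdays (Mon–Fri): 53 × 5 = 265.
The 1 extra day is Tue — 1 of them qualifies.
Total: 265 + 1 = 266.
Holidays: 2 March 1995 (Thu); 1 May 1995 (Mon); 14 June 1995 (Wed).
All 3 holidays fall on weekdays, so subtract 3.
Business days: 266 − 3 = 263.

263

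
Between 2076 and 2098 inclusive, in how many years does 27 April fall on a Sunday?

Day of week of April 27 in each year:
2076: Mon, 2077: Tue, 2078: Wed, 2079: Thu, 2080: Sat, 2081: Sun ✓, 2082: Mon, 2083: Tue, 2084: Thu, 2085: Fri, 2086: Sat, 2087: Sun ✓, 2088: Tue, 2089: Wed, 2090: Thu, 2091: Fri, 2092: Sun ✓, 2093: Mon, 2094: Tue, 2095: Wed, 2096: Fri, 2097: Sat, 2098: Sun ✓
Sundays: 2081, 2087, 2092, 2098.

4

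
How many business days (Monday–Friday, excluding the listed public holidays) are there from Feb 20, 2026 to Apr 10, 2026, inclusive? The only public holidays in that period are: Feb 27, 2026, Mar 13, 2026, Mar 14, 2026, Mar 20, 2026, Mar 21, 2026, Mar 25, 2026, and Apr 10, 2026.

Feb 20, 2026 is a Friday.
That's 50 days from start to end, counting both.
50 = 7 × 7 + 1, so there are 7 full weeks plus 1 extra day.
Each full week contributes 5 weekdays (Mon–Fri): 7 × 5 = 35.
The 1 extra day is Friday — 1 of them qualifies.
Total: 35 + 1 = 36.
Holidays: Feb 27, 2026 (Fri); Mar 13, 2026 (Fri); Mar 14, 2026 (Sat); Mar 20, 2026 (Fri); Mar 21, 2026 (Sat); Mar 25, 2026 (Wed); Apr 10, 2026 (Fri).
5 of the 7 holidays fall on weekdays; the rest are weekends and were already excluded.
Business days: 36 − 5 = 31.

31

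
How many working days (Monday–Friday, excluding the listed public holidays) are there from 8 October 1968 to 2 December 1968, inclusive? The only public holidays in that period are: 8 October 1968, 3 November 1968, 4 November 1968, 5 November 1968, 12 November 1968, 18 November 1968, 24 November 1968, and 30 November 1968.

8 October 1968 is a Tuesday.
That's 56 days from start to end, counting both.
56 = 7 × 8, so the span is exactly 8 full weeks.
Each full week contributes 5 weekdays (Mon–Fri): 8 × 5 = 40.
Total: 40.
Holidays: 8 October 1968 (Tue); 3 November 1968 (Sun); 4 November 1968 (Mon); 5 November 1968 (Tue); 12 November 1968 (Tue); 18 November 1968 (Mon); 24 November 1968 (Sun); 30 November 1968 (Sat).
5 of the 8 holidays fall on weekdays; the rest are weekends and were already excluded.
Business days: 40 − 5 = 35.

35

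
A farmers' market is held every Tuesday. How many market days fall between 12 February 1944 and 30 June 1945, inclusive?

72

12 February 1944 is a Saturday.
That's 505 days from start to end, counting both.
505 = 7 × 72 + 1, so there are 72 full weeks plus 1 extra day.
Each full week contributes one Tuesday: 72 so far.
The 1 extra day is Sat — none qualify.
Total: 72 + 0 = 72.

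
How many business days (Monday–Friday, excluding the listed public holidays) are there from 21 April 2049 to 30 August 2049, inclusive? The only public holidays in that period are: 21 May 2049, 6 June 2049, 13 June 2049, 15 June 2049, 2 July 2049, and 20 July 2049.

21 April 2049 is a Wednesday.
The range spans 132 days (inclusive of both endpoints).
132 = 7 × 18 + 6, so there are 18 full weeks plus 6 extra days.
Each full week contributes 5 weekdays (Mon–Fri): 18 × 5 = 90.
The 6 extra days are Wed, Thu, Fri, Sat, Sun, Mon — 4 of them qualify.
Total: 90 + 4 = 94.
Holidays: 21 May 2049 (Fri); 6 June 2049 (Sun); 13 June 2049 (Sun); 15 June 2049 (Tue); 2 July 2049 (Fri); 20 July 2049 (Tue).
4 of the 6 holidays fall on weekdays; the rest are weekends and were already excluded.
Business days: 94 − 4 = 90.

90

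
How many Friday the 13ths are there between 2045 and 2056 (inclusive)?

20

Friday-the-13ths by year:
2045: Jan, Oct
2046: Apr, Jul
2047: Sep, Dec
2048: Mar, Nov
2049: Aug
2050: May
2051: Jan, Oct
2052: Sep, Dec
2053: Jun
2054: Feb, Mar, Nov
2055: Aug
2056: Oct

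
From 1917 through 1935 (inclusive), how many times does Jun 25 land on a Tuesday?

3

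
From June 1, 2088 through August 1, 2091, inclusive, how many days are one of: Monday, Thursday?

330

June 1, 2088 is a Tuesday.
That's 1157 days from start to end, counting both.
1157 = 7 × 165 + 2, so there are 165 full weeks plus 2 extra days.
Each full week contributes 2 days from the set (Mon, Thu): 165 × 2 = 330.
The 2 extra days are Tue, Wed — none qualify.
Total: 330 + 0 = 330.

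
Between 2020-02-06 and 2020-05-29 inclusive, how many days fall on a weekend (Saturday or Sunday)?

32

2020-02-06 is a Thursday.
From 2020-02-06 to 2020-05-29 is 114 days inclusive.
114 = 7 × 16 + 2, so there are 16 full weeks plus 2 extra days.
Each full week contributes 2 weekend days (Sat, Sun): 16 × 2 = 32.
The 2 extra days are Thursday, Friday — none qualify.
Total: 32 + 0 = 32.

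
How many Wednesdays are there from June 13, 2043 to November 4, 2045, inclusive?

125

June 13, 2043 is a Saturday.
The range spans 876 days (inclusive of both endpoints).
876 = 7 × 125 + 1, so there are 125 full weeks plus 1 extra day.
Each full week contributes one Wednesday: 125 so far.
The 1 extra day is Sat — none qualify.
Total: 125 + 0 = 125.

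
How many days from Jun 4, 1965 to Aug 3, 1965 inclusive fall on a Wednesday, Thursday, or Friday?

25

Jun 4, 1965 is a Friday.
The range spans 61 days (inclusive of both endpoints).
61 = 7 × 8 + 5, so there are 8 full weeks plus 5 extra days.
Each full week contributes 3 days from the set (Wed, Thu, Fri): 8 × 3 = 24.
The 5 extra days are Fri, Sat, Sun, Mon, Tue — 1 of them qualifies.
Total: 24 + 1 = 25.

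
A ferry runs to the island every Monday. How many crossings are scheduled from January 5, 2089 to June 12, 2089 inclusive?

22

January 5, 2089 is a Wednesday.
From January 5, 2089 to June 12, 2089 is 159 days inclusive.
159 = 7 × 22 + 5, so there are 22 full weeks plus 5 extra days.
Each full week contributes one Monday: 22 so far.
The 5 extra days are Wednesday, Thursday, Friday, Saturday, Sunday — none qualify.
Total: 22 + 0 = 22.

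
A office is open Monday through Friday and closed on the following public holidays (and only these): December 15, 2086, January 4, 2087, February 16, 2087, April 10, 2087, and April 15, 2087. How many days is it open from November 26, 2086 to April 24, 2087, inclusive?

November 26, 2086 is a Tuesday.
That's 150 days from start to end, counting both.
150 = 7 × 21 + 3, so there are 21 full weeks plus 3 extra days.
Each full week contributes 5 weekdays (Mon–Fri): 21 × 5 = 105.
The 3 extra days are Tuesday, Wednesday, Thursday — 3 of them qualify.
Total: 105 + 3 = 108.
Holidays: December 15, 2086 (Sun); January 4, 2087 (Sat); February 16, 2087 (Sun); April 10, 2087 (Thu); April 15, 2087 (Tue).
2 of the 5 holidays fall on weekdays; the rest are weekends and were already excluded.
Business days: 108 − 2 = 106.

106 working days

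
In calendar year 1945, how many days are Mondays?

53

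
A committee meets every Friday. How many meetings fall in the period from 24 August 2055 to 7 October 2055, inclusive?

24 August 2055 is a Tuesday.
The range spans 45 days (inclusive of both endpoints).
45 = 7 × 6 + 3, so there are 6 full weeks plus 3 extra days.
Each full week contributes one Friday: 6 so far.
The 3 extra days are Tuesday, Wednesday, Thursday — none qualify.
Total: 6 + 0 = 6.

6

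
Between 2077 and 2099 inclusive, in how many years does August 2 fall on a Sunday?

3

Day of week of August 2 in each year:
2077: Mon, 2078: Tue, 2079: Wed, 2080: Fri, 2081: Sat, 2082: Sun ✓, 2083: Mon, 2084: Wed, 2085: Thu, 2086: Fri, 2087: Sat, 2088: Mon, 2089: Tue, 2090: Wed, 2091: Thu, 2092: Sat, 2093: Sun ✓, 2094: Mon, 2095: Tue, 2096: Thu, 2097: Fri, 2098: Sat, 2099: Sun ✓
Sundays: 2082, 2093, 2099.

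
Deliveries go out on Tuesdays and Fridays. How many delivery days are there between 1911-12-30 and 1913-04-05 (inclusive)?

132

1911-12-30 is a Saturday.
From 1911-12-30 to 1913-04-05 is 463 days inclusive.
463 = 7 × 66 + 1, so there are 66 full weeks plus 1 extra day.
Each full week contributes 2 days from the set (Tue, Fri): 66 × 2 = 132.
The 1 extra day is Saturday — none qualify.
Total: 132 + 0 = 132.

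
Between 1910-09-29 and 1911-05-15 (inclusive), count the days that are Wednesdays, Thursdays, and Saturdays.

98

1910-09-29 is a Thursday.
The range spans 229 days (inclusive of both endpoints).
229 = 7 × 32 + 5, so there are 32 full weeks plus 5 extra days.
Each full week contributes 3 days from the set (Wed, Thu, Sat): 32 × 3 = 96.
The 5 extra days are Thursday, Friday, Saturday, Sunday, Monday — 2 of them qualify.
Total: 96 + 2 = 98.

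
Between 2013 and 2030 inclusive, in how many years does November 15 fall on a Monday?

2

Day of week of November 15 in each year:
2013: Fri, 2014: Sat, 2015: Sun, 2016: Tue, 2017: Wed, 2018: Thu, 2019: Fri, 2020: Sun, 2021: Mon ✓, 2022: Tue, 2023: Wed, 2024: Fri, 2025: Sat, 2026: Sun, 2027: Mon ✓, 2028: Wed, 2029: Thu, 2030: Fri
Mondays: 2021, 2027.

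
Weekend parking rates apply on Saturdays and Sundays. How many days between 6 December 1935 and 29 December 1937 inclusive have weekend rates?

6 December 1935 is a Friday.
That's 755 days from start to end, counting both.
755 = 7 × 107 + 6, so there are 107 full weeks plus 6 extra days.
Each full week contributes 2 weekend days (Sat, Sun): 107 × 2 = 214.
The 6 extra days are Fri, Sat, Sun, Mon, Tue, Wed — 2 of them qualify.
Total: 214 + 2 = 216.

216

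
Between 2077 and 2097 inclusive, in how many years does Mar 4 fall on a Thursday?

Day of week of March 4 in each year:
2077: Thu ✓, 2078: Fri, 2079: Sat, 2080: Mon, 2081: Tue, 2082: Wed, 2083: Thu ✓, 2084: Sat, 2085: Sun, 2086: Mon, 2087: Tue, 2088: Thu ✓, 2089: Fri, 2090: Sat, 2091: Sun, 2092: Tue, 2093: Wed, 2094: Thu ✓, 2095: Fri, 2096: Sun, 2097: Mon
Thursdays: 2077, 2083, 2088, 2094.

4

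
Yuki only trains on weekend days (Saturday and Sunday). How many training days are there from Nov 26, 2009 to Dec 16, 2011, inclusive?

Nov 26, 2009 is a Thursday.
From Nov 26, 2009 to Dec 16, 2011 is 751 days inclusive.
751 = 7 × 107 + 2, so there are 107 full weeks plus 2 extra days.
Each full week contributes 2 weekend days (Sat, Sun): 107 × 2 = 214.
The 2 extra days are Thu, Fri — none qualify.
Total: 214 + 0 = 214.

214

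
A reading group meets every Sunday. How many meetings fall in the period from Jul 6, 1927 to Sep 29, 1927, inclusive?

Jul 6, 1927 is a Wednesday.
That's 86 days from start to end, counting both.
86 = 7 × 12 + 2, so there are 12 full weeks plus 2 extra days.
Each full week contributes one Sunday: 12 so far.
The 2 extra days are Wednesday, Thursday — none qualify.
Total: 12 + 0 = 12.

12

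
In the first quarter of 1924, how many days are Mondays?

13

1 January 1924 is a Tuesday.
That's 91 days from start to end, counting both.
91 = 7 × 13, so the span is exactly 13 full weeks.
Each full week contributes one Monday: 13 so far.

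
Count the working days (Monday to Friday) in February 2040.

21 weekdays

February 1, 2040 is a Wednesday.
The range spans 29 days (inclusive of both endpoints).
29 = 7 × 4 + 1, so there are 4 full weeks plus 1 extra day.
Each full week contributes 5 weekdays (Mon–Fri): 4 × 5 = 20.
The 1 extra day is Wed — 1 of them qualifies.
Total: 20 + 1 = 21.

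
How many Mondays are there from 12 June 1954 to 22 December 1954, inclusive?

28 Mondays

12 June 1954 is a Saturday.
The range spans 194 days (inclusive of both endpoints).
194 = 7 × 27 + 5, so there are 27 full weeks plus 5 extra days.
Each full week contributes one Monday: 27 so far.
The 5 extra days are Saturday, Sunday, Monday, Tuesday, Wednesday — 1 of them qualifies.
Total: 27 + 1 = 28.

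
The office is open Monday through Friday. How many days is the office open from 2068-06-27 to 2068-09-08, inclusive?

53 weekdays

2068-06-27 is a Wednesday.
From 2068-06-27 to 2068-09-08 is 74 days inclusive.
74 = 7 × 10 + 4, so there are 10 full weeks plus 4 extra days.
Each full week contributes 5 weekdays (Mon–Fri): 10 × 5 = 50.
The 4 extra days are Wed, Thu, Fri, Sat — 3 of them qualify.
Total: 50 + 3 = 53.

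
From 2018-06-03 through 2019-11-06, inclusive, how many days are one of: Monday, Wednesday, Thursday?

2018-06-03 is a Sunday.
From 2018-06-03 to 2019-11-06 is 522 days inclusive.
522 = 7 × 74 + 4, so there are 74 full weeks plus 4 extra days.
Each full week contributes 3 days from the set (Mon, Wed, Thu): 74 × 3 = 222.
The 4 extra days are Sunday, Monday, Tuesday, Wednesday — 2 of them qualify.
Total: 222 + 2 = 224.

224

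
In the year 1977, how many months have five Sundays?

A month has five Sundays exactly when Sunday falls within its first (length − 28) days.
Jan: 31 days, starts Sat → 5 of Sat, Sun, Mon ✓
Feb: 28 days, starts Tue → 5 of (none)
Mar: 31 days, starts Tue → 5 of Tue, Wed, Thu
Apr: 30 days, starts Fri → 5 of Fri, Sat
May: 31 days, starts Sun → 5 of Sun, Mon, Tue ✓
Jun: 30 days, starts Wed → 5 of Wed, Thu
Jul: 31 days, starts Fri → 5 of Fri, Sat, Sun ✓
Aug: 31 days, starts Mon → 5 of Mon, Tue, Wed
Sep: 30 days, starts Thu → 5 of Thu, Fri
Oct: 31 days, starts Sat → 5 of Sat, Sun, Mon ✓
Nov: 30 days, starts Tue → 5 of Tue, Wed
Dec: 31 days, starts Thu → 5 of Thu, Fri, Sat
Months with five Sundays: Jan, May, Jul, Oct.

4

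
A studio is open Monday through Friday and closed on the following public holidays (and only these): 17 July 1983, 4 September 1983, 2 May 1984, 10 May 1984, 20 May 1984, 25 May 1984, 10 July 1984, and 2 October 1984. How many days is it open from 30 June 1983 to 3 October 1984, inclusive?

325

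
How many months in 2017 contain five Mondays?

4

A month has five Mondays exactly when Monday falls within its first (length − 28) days.
Jan: 31 days, starts Sun → 5 of Sun, Mon, Tue ✓
Feb: 28 days, starts Wed → 5 of (none)
Mar: 31 days, starts Wed → 5 of Wed, Thu, Fri
Apr: 30 days, starts Sat → 5 of Sat, Sun
May: 31 days, starts Mon → 5 of Mon, Tue, Wed ✓
Jun: 30 days, starts Thu → 5 of Thu, Fri
Jul: 31 days, starts Sat → 5 of Sat, Sun, Mon ✓
Aug: 31 days, starts Tue → 5 of Tue, Wed, Thu
Sep: 30 days, starts Fri → 5 of Fri, Sat
Oct: 31 days, starts Sun → 5 of Sun, Mon, Tue ✓
Nov: 30 days, starts Wed → 5 of Wed, Thu
Dec: 31 days, starts Fri → 5 of Fri, Sat, Sun
Months with five Mondays: Jan, May, Jul, Oct.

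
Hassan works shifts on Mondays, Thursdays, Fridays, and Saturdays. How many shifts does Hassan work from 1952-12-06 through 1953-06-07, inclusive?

105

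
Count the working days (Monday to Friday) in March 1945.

1 March 1945 is a Thursday.
That's 31 days from start to end, counting both.
31 = 7 × 4 + 3, so there are 4 full weeks plus 3 extra days.
Each full week contributes 5 weekdays (Mon–Fri): 4 × 5 = 20.
The 3 extra days are Thursday, Friday, Saturday — 2 of them qualify.
Total: 20 + 2 = 22.

22 weekdays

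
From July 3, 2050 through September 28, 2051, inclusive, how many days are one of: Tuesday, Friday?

July 3, 2050 is a Sunday.
From July 3, 2050 to September 28, 2051 is 453 days inclusive.
453 = 7 × 64 + 5, so there are 64 full weeks plus 5 extra days.
Each full week contributes 2 days from the set (Tue, Fri): 64 × 2 = 128.
The 5 extra days are Sunday, Monday, Tuesday, Wednesday, Thursday — 1 of them qualifies.
Total: 128 + 1 = 129.

129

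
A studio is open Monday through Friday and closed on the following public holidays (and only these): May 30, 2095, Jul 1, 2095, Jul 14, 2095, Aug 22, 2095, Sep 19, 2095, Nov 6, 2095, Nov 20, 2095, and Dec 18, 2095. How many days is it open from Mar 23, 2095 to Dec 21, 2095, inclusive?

191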